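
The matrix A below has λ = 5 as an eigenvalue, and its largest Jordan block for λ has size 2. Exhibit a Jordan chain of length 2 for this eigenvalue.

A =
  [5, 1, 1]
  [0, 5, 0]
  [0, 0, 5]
A Jordan chain for λ = 5 of length 2:
v_1 = (1, 0, 0)ᵀ
v_2 = (0, 1, 0)ᵀ

Let N = A − (5)·I. We want v_2 with N^2 v_2 = 0 but N^1 v_2 ≠ 0; then v_{j-1} := N · v_j for j = 2, …, 2.

Pick v_2 = (0, 1, 0)ᵀ.
Then v_1 = N · v_2 = (1, 0, 0)ᵀ.

Sanity check: (A − (5)·I) v_1 = (0, 0, 0)ᵀ = 0. ✓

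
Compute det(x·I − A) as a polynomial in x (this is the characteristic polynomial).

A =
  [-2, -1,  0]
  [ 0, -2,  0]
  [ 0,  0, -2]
x^3 + 6*x^2 + 12*x + 8

Expanding det(x·I − A) (e.g. by cofactor expansion or by noting that A is similar to its Jordan form J, which has the same characteristic polynomial as A) gives
  χ_A(x) = x^3 + 6*x^2 + 12*x + 8
which factors as (x + 2)^3. The eigenvalues (with algebraic multiplicities) are λ = -2 with multiplicity 3.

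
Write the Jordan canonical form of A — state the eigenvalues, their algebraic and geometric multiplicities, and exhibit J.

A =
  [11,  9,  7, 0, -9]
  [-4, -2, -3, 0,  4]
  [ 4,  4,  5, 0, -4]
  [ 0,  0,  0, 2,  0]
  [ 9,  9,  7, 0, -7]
J_1(1) ⊕ J_2(2) ⊕ J_1(2) ⊕ J_1(2)

The characteristic polynomial is
  det(x·I − A) = x^5 - 9*x^4 + 32*x^3 - 56*x^2 + 48*x - 16 = (x - 2)^4*(x - 1)

Eigenvalues and multiplicities (the geometric multiplicity of λ is n − rank(A − λI), which equals the number of Jordan blocks for λ):
  λ = 1: algebraic multiplicity = 1, geometric multiplicity = 1
  λ = 2: algebraic multiplicity = 4, geometric multiplicity = 3

Determining the block sizes for each eigenvalue:
  λ = 1: one block (gm = 1), so the single block has size am = 1 → block sizes [1]
  λ = 2: 3 blocks summing to 4 forces exactly one block of size 2 and the rest size 1 → block sizes [2, 1, 1]

Assembling the blocks gives a Jordan form
J =
  [1, 0, 0, 0, 0]
  [0, 2, 1, 0, 0]
  [0, 0, 2, 0, 0]
  [0, 0, 0, 2, 0]
  [0, 0, 0, 0, 2]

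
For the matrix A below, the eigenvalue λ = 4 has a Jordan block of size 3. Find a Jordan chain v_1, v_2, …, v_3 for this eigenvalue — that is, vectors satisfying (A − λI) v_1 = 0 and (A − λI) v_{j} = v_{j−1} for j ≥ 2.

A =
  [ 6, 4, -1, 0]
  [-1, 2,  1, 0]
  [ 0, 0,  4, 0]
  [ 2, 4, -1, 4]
A Jordan chain for λ = 4 of length 3:
v_1 = (2, -1, 0, 2)ᵀ
v_2 = (-1, 1, 0, -1)ᵀ
v_3 = (0, 0, 1, 0)ᵀ

Let N = A − (4)·I. We want v_3 with N^3 v_3 = 0 but N^2 v_3 ≠ 0; then v_{j-1} := N · v_j for j = 3, …, 2.

Pick v_3 = (0, 0, 1, 0)ᵀ.
Then v_2 = N · v_3 = (-1, 1, 0, -1)ᵀ.
Then v_1 = N · v_2 = (2, -1, 0, 2)ᵀ.

Sanity check: (A − (4)·I) v_1 = (0, 0, 0, 0)ᵀ = 0. ✓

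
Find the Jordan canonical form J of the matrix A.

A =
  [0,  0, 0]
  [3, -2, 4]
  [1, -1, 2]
J_3(0)

The characteristic polynomial is
  det(x·I − A) = x^3

Eigenvalues and multiplicities (the geometric multiplicity of λ is n − rank(A − λI), which equals the number of Jordan blocks for λ):
  λ = 0: algebraic multiplicity = 3, geometric multiplicity = 1

Determining the block sizes for each eigenvalue:
  λ = 0: one block (gm = 1), so the single block has size am = 3 → block sizes [3]

Assembling the blocks gives a Jordan form
J =
  [0, 1, 0]
  [0, 0, 1]
  [0, 0, 0]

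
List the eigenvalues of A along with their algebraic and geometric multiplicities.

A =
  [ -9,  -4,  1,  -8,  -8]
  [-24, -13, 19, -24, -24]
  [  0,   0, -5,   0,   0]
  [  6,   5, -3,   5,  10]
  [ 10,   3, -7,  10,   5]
λ = -5: alg = 3, geom = 1; λ = -1: alg = 2, geom = 2

Step 1 — factor the characteristic polynomial to read off the algebraic multiplicities:
  χ_A(x) = (x + 1)^2*(x + 5)^3

Step 2 — compute geometric multiplicities via the rank-nullity identity g(λ) = n − rank(A − λI):
  rank(A − (-5)·I) = 4, so dim ker(A − (-5)·I) = n − 4 = 1
  rank(A − (-1)·I) = 3, so dim ker(A − (-1)·I) = n − 3 = 2

Summary:
  λ = -5: algebraic multiplicity = 3, geometric multiplicity = 1
  λ = -1: algebraic multiplicity = 2, geometric multiplicity = 2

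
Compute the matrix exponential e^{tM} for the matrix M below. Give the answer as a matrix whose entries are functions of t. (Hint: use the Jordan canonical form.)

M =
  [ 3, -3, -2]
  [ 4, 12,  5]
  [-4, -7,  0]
e^{tM} =
  [-2*t*exp(5*t) + exp(5*t), -t^2*exp(5*t)/2 - 3*t*exp(5*t), -t^2*exp(5*t)/2 - 2*t*exp(5*t)]
  [4*t*exp(5*t), t^2*exp(5*t) + 7*t*exp(5*t) + exp(5*t), t^2*exp(5*t) + 5*t*exp(5*t)]
  [-4*t*exp(5*t), -t^2*exp(5*t) - 7*t*exp(5*t), -t^2*exp(5*t) - 5*t*exp(5*t) + exp(5*t)]

Strategy: write M = P · J · P⁻¹ where J is a Jordan canonical form, so e^{tM} = P · e^{tJ} · P⁻¹, and e^{tJ} can be computed block-by-block.

M has Jordan form
J =
  [5, 1, 0]
  [0, 5, 1]
  [0, 0, 5]
(up to reordering of blocks).

Per-block formulas:
  For a 3×3 Jordan block J_3(5): exp(t · J_3(5)) = e^(5t)·(I + t·N + (t^2/2)·N^2), where N is the 3×3 nilpotent shift.

After assembling e^{tJ} and conjugating by P, we get:

e^{tM} =
  [-2*t*exp(5*t) + exp(5*t), -t^2*exp(5*t)/2 - 3*t*exp(5*t), -t^2*exp(5*t)/2 - 2*t*exp(5*t)]
  [4*t*exp(5*t), t^2*exp(5*t) + 7*t*exp(5*t) + exp(5*t), t^2*exp(5*t) + 5*t*exp(5*t)]
  [-4*t*exp(5*t), -t^2*exp(5*t) - 7*t*exp(5*t), -t^2*exp(5*t) - 5*t*exp(5*t) + exp(5*t)]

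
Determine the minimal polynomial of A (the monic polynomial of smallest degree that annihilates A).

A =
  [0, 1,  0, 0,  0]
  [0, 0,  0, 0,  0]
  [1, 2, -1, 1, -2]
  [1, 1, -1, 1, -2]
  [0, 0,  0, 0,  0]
x^2

The characteristic polynomial is χ_A(x) = x^5, so the eigenvalues are known. The minimal polynomial is
  m_A(x) = Π_λ (x − λ)^{k_λ}
where k_λ is the size of the *largest* Jordan block for λ (equivalently, the smallest k with (A − λI)^k v = 0 for every generalised eigenvector v of λ).

  λ = 0: largest Jordan block has size 2, contributing (x − 0)^2

So m_A(x) = x^2 = x^2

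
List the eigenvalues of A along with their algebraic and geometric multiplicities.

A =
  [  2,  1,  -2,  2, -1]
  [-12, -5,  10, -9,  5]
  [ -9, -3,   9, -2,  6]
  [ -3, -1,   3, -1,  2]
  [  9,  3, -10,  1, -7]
λ = -1: alg = 2, geom = 1; λ = 0: alg = 3, geom = 1

Step 1 — factor the characteristic polynomial to read off the algebraic multiplicities:
  χ_A(x) = x^3*(x + 1)^2

Step 2 — compute geometric multiplicities via the rank-nullity identity g(λ) = n − rank(A − λI):
  rank(A − (-1)·I) = 4, so dim ker(A − (-1)·I) = n − 4 = 1
  rank(A − (0)·I) = 4, so dim ker(A − (0)·I) = n − 4 = 1

Summary:
  λ = -1: algebraic multiplicity = 2, geometric multiplicity = 1
  λ = 0: algebraic multiplicity = 3, geometric multiplicity = 1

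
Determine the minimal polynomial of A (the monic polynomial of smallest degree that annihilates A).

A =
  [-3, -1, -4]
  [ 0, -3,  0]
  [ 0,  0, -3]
x^2 + 6*x + 9

The characteristic polynomial is χ_A(x) = (x + 3)^3, so the eigenvalues are known. The minimal polynomial is
  m_A(x) = Π_λ (x − λ)^{k_λ}
where k_λ is the size of the *largest* Jordan block for λ (equivalently, the smallest k with (A − λI)^k v = 0 for every generalised eigenvector v of λ).

  λ = -3: largest Jordan block has size 2, contributing (x + 3)^2

So m_A(x) = (x + 3)^2 = x^2 + 6*x + 9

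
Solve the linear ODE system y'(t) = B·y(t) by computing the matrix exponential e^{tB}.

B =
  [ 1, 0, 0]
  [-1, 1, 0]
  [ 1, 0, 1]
e^{tB} =
  [exp(t), 0, 0]
  [-t*exp(t), exp(t), 0]
  [t*exp(t), 0, exp(t)]

Strategy: write B = P · J · P⁻¹ where J is a Jordan canonical form, so e^{tB} = P · e^{tJ} · P⁻¹, and e^{tJ} can be computed block-by-block.

B has Jordan form
J =
  [1, 1, 0]
  [0, 1, 0]
  [0, 0, 1]
(up to reordering of blocks).

Per-block formulas:
  For a 2×2 Jordan block J_2(1): exp(t · J_2(1)) = e^(1t)·(I + t·N), where N is the 2×2 nilpotent shift.
  For a 1×1 block at λ = 1: exp(t · [1]) = [e^(1t)].

After assembling e^{tJ} and conjugating by P, we get:

e^{tB} =
  [exp(t), 0, 0]
  [-t*exp(t), exp(t), 0]
  [t*exp(t), 0, exp(t)]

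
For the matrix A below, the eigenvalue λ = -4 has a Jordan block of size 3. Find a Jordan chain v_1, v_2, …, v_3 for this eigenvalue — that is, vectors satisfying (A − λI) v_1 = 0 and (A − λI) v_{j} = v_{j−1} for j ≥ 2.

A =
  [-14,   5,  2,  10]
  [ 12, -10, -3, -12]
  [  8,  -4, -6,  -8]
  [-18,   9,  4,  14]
A Jordan chain for λ = -4 of length 3:
v_1 = (-4, 0, 0, -4)ᵀ
v_2 = (-10, 12, 8, -18)ᵀ
v_3 = (1, 0, 0, 0)ᵀ

Let N = A − (-4)·I. We want v_3 with N^3 v_3 = 0 but N^2 v_3 ≠ 0; then v_{j-1} := N · v_j for j = 3, …, 2.

Pick v_3 = (1, 0, 0, 0)ᵀ.
Then v_2 = N · v_3 = (-10, 12, 8, -18)ᵀ.
Then v_1 = N · v_2 = (-4, 0, 0, -4)ᵀ.

Sanity check: (A − (-4)·I) v_1 = (0, 0, 0, 0)ᵀ = 0. ✓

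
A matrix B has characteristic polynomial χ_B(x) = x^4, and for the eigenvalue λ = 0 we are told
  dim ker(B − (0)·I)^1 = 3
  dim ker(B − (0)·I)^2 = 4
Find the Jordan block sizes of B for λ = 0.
Block sizes for λ = 0: [2, 1, 1]

From the dimensions of kernels of powers, the number of Jordan blocks of size at least j is d_j − d_{j−1} where d_j = dim ker(N^j) (with d_0 = 0). Computing the differences gives [3, 1].
The number of blocks of size exactly k is (#blocks of size ≥ k) − (#blocks of size ≥ k + 1), so the partition is: 2 block(s) of size 1, 1 block(s) of size 2.
In nonincreasing order the block sizes are [2, 1, 1].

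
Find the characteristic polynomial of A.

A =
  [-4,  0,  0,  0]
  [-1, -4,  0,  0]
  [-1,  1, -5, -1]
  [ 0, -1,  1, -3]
x^4 + 16*x^3 + 96*x^2 + 256*x + 256

Expanding det(x·I − A) (e.g. by cofactor expansion or by noting that A is similar to its Jordan form J, which has the same characteristic polynomial as A) gives
  χ_A(x) = x^4 + 16*x^3 + 96*x^2 + 256*x + 256
which factors as (x + 4)^4. The eigenvalues (with algebraic multiplicities) are λ = -4 with multiplicity 4.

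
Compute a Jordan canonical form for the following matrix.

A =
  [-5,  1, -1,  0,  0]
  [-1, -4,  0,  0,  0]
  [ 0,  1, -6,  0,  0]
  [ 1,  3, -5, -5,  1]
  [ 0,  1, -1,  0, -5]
J_3(-5) ⊕ J_2(-5)

The characteristic polynomial is
  det(x·I − A) = x^5 + 25*x^4 + 250*x^3 + 1250*x^2 + 3125*x + 3125 = (x + 5)^5

Eigenvalues and multiplicities (the geometric multiplicity of λ is n − rank(A − λI), which equals the number of Jordan blocks for λ):
  λ = -5: algebraic multiplicity = 5, geometric multiplicity = 2

Determining the block sizes for each eigenvalue:
  λ = -5: with am = 5 and gm = 2, the partition is not yet determined (e.g. several partitions of 5 into 2 parts exist). Let N = A − (-5)·I. Computing rank(N^1) = 3, rank(N^2) = 1, rank(N^3) = 0; the number of blocks of size ≥ j is rank(N^{j−1}) − rank(N^j), giving [2, 2, 1]. So we have 1 block(s) of size 3, 1 block(s) of size 2 → block sizes [3, 2]

Assembling the blocks gives a Jordan form
J =
  [-5,  1,  0,  0,  0]
  [ 0, -5,  1,  0,  0]
  [ 0,  0, -5,  0,  0]
  [ 0,  0,  0, -5,  1]
  [ 0,  0,  0,  0, -5]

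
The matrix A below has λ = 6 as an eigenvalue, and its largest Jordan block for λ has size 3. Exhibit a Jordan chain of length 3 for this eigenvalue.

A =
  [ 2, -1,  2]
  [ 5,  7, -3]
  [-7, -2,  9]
A Jordan chain for λ = 6 of length 3:
v_1 = (-3, 6, -3)ᵀ
v_2 = (-4, 5, -7)ᵀ
v_3 = (1, 0, 0)ᵀ

Let N = A − (6)·I. We want v_3 with N^3 v_3 = 0 but N^2 v_3 ≠ 0; then v_{j-1} := N · v_j for j = 3, …, 2.

Pick v_3 = (1, 0, 0)ᵀ.
Then v_2 = N · v_3 = (-4, 5, -7)ᵀ.
Then v_1 = N · v_2 = (-3, 6, -3)ᵀ.

Sanity check: (A − (6)·I) v_1 = (0, 0, 0)ᵀ = 0. ✓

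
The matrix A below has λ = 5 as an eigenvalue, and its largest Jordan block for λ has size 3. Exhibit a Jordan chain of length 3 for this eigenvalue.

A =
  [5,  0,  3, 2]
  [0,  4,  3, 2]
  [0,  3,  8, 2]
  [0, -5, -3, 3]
A Jordan chain for λ = 5 of length 3:
v_1 = (-1, 0, -4, 6)ᵀ
v_2 = (0, -1, 3, -5)ᵀ
v_3 = (0, 1, 0, 0)ᵀ

Let N = A − (5)·I. We want v_3 with N^3 v_3 = 0 but N^2 v_3 ≠ 0; then v_{j-1} := N · v_j for j = 3, …, 2.

Pick v_3 = (0, 1, 0, 0)ᵀ.
Then v_2 = N · v_3 = (0, -1, 3, -5)ᵀ.
Then v_1 = N · v_2 = (-1, 0, -4, 6)ᵀ.

Sanity check: (A − (5)·I) v_1 = (0, 0, 0, 0)ᵀ = 0. ✓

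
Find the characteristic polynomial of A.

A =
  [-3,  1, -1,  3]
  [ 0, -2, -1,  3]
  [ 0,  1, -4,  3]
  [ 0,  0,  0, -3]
x^4 + 12*x^3 + 54*x^2 + 108*x + 81

Expanding det(x·I − A) (e.g. by cofactor expansion or by noting that A is similar to its Jordan form J, which has the same characteristic polynomial as A) gives
  χ_A(x) = x^4 + 12*x^3 + 54*x^2 + 108*x + 81
which factors as (x + 3)^4. The eigenvalues (with algebraic multiplicities) are λ = -3 with multiplicity 4.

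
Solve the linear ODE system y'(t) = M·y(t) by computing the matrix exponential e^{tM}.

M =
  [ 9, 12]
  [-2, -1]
e^{tM} =
  [3*exp(5*t) - 2*exp(3*t), 6*exp(5*t) - 6*exp(3*t)]
  [-exp(5*t) + exp(3*t), -2*exp(5*t) + 3*exp(3*t)]

Strategy: write M = P · J · P⁻¹ where J is a Jordan canonical form, so e^{tM} = P · e^{tJ} · P⁻¹, and e^{tJ} can be computed block-by-block.

M has Jordan form
J =
  [3, 0]
  [0, 5]
(up to reordering of blocks).

Per-block formulas:
  For a 1×1 block at λ = 3: exp(t · [3]) = [e^(3t)].
  For a 1×1 block at λ = 5: exp(t · [5]) = [e^(5t)].

After assembling e^{tJ} and conjugating by P, we get:

e^{tM} =
  [3*exp(5*t) - 2*exp(3*t), 6*exp(5*t) - 6*exp(3*t)]
  [-exp(5*t) + exp(3*t), -2*exp(5*t) + 3*exp(3*t)]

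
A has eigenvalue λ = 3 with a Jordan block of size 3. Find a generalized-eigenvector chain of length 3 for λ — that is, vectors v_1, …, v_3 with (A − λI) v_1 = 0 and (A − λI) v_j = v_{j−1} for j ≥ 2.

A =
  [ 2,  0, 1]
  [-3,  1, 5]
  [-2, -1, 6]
A Jordan chain for λ = 3 of length 3:
v_1 = (-1, -1, -1)ᵀ
v_2 = (-1, -3, -2)ᵀ
v_3 = (1, 0, 0)ᵀ

Let N = A − (3)·I. We want v_3 with N^3 v_3 = 0 but N^2 v_3 ≠ 0; then v_{j-1} := N · v_j for j = 3, …, 2.

Pick v_3 = (1, 0, 0)ᵀ.
Then v_2 = N · v_3 = (-1, -3, -2)ᵀ.
Then v_1 = N · v_2 = (-1, -1, -1)ᵀ.

Sanity check: (A − (3)·I) v_1 = (0, 0, 0)ᵀ = 0. ✓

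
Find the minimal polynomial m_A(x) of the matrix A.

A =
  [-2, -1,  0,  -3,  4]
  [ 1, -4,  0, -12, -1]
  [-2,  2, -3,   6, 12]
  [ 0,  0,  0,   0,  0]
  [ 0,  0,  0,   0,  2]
x^4 + 4*x^3 - 3*x^2 - 18*x

The characteristic polynomial is χ_A(x) = x*(x - 2)*(x + 3)^3, so the eigenvalues are known. The minimal polynomial is
  m_A(x) = Π_λ (x − λ)^{k_λ}
where k_λ is the size of the *largest* Jordan block for λ (equivalently, the smallest k with (A − λI)^k v = 0 for every generalised eigenvector v of λ).

  λ = -3: largest Jordan block has size 2, contributing (x + 3)^2
  λ = 0: largest Jordan block has size 1, contributing (x − 0)
  λ = 2: largest Jordan block has size 1, contributing (x − 2)

So m_A(x) = x*(x - 2)*(x + 3)^2 = x^4 + 4*x^3 - 3*x^2 - 18*x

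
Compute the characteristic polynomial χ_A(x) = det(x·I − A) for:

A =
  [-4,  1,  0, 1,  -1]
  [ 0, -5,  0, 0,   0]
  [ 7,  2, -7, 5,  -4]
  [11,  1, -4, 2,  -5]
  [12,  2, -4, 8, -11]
x^5 + 25*x^4 + 250*x^3 + 1250*x^2 + 3125*x + 3125

Expanding det(x·I − A) (e.g. by cofactor expansion or by noting that A is similar to its Jordan form J, which has the same characteristic polynomial as A) gives
  χ_A(x) = x^5 + 25*x^4 + 250*x^3 + 1250*x^2 + 3125*x + 3125
which factors as (x + 5)^5. The eigenvalues (with algebraic multiplicities) are λ = -5 with multiplicity 5.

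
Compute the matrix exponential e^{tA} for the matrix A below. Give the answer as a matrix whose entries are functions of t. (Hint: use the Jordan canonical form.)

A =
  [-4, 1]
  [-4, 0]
e^{tA} =
  [-2*t*exp(-2*t) + exp(-2*t), t*exp(-2*t)]
  [-4*t*exp(-2*t), 2*t*exp(-2*t) + exp(-2*t)]

Strategy: write A = P · J · P⁻¹ where J is a Jordan canonical form, so e^{tA} = P · e^{tJ} · P⁻¹, and e^{tJ} can be computed block-by-block.

A has Jordan form
J =
  [-2,  1]
  [ 0, -2]
(up to reordering of blocks).

Per-block formulas:
  For a 2×2 Jordan block J_2(-2): exp(t · J_2(-2)) = e^(-2t)·(I + t·N), where N is the 2×2 nilpotent shift.

After assembling e^{tJ} and conjugating by P, we get:

e^{tA} =
  [-2*t*exp(-2*t) + exp(-2*t), t*exp(-2*t)]
  [-4*t*exp(-2*t), 2*t*exp(-2*t) + exp(-2*t)]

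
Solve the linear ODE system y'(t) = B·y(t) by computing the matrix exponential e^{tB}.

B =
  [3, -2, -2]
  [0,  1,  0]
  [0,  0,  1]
e^{tB} =
  [exp(3*t), -exp(3*t) + exp(t), -exp(3*t) + exp(t)]
  [0, exp(t), 0]
  [0, 0, exp(t)]

Strategy: write B = P · J · P⁻¹ where J is a Jordan canonical form, so e^{tB} = P · e^{tJ} · P⁻¹, and e^{tJ} can be computed block-by-block.

B has Jordan form
J =
  [1, 0, 0]
  [0, 1, 0]
  [0, 0, 3]
(up to reordering of blocks).

Per-block formulas:
  For a 1×1 block at λ = 1: exp(t · [1]) = [e^(1t)].
  For a 1×1 block at λ = 3: exp(t · [3]) = [e^(3t)].

After assembling e^{tJ} and conjugating by P, we get:

e^{tB} =
  [exp(3*t), -exp(3*t) + exp(t), -exp(3*t) + exp(t)]
  [0, exp(t), 0]
  [0, 0, exp(t)]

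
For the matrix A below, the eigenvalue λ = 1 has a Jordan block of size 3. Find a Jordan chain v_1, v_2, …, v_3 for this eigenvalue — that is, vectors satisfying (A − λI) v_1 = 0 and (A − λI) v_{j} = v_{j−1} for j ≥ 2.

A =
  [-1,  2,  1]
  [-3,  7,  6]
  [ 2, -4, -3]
A Jordan chain for λ = 1 of length 3:
v_1 = (4, 6, -4)ᵀ
v_2 = (2, 6, -4)ᵀ
v_3 = (0, 1, 0)ᵀ

Let N = A − (1)·I. We want v_3 with N^3 v_3 = 0 but N^2 v_3 ≠ 0; then v_{j-1} := N · v_j for j = 3, …, 2.

Pick v_3 = (0, 1, 0)ᵀ.
Then v_2 = N · v_3 = (2, 6, -4)ᵀ.
Then v_1 = N · v_2 = (4, 6, -4)ᵀ.

Sanity check: (A − (1)·I) v_1 = (0, 0, 0)ᵀ = 0. ✓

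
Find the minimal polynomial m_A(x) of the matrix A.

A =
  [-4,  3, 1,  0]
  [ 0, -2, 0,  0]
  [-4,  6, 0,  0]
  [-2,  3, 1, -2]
x^2 + 4*x + 4

The characteristic polynomial is χ_A(x) = (x + 2)^4, so the eigenvalues are known. The minimal polynomial is
  m_A(x) = Π_λ (x − λ)^{k_λ}
where k_λ is the size of the *largest* Jordan block for λ (equivalently, the smallest k with (A − λI)^k v = 0 for every generalised eigenvector v of λ).

  λ = -2: largest Jordan block has size 2, contributing (x + 2)^2

So m_A(x) = (x + 2)^2 = x^2 + 4*x + 4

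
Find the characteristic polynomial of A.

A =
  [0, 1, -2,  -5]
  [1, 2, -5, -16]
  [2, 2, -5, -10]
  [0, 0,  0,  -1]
x^4 + 4*x^3 + 6*x^2 + 4*x + 1

Expanding det(x·I − A) (e.g. by cofactor expansion or by noting that A is similar to its Jordan form J, which has the same characteristic polynomial as A) gives
  χ_A(x) = x^4 + 4*x^3 + 6*x^2 + 4*x + 1
which factors as (x + 1)^4. The eigenvalues (with algebraic multiplicities) are λ = -1 with multiplicity 4.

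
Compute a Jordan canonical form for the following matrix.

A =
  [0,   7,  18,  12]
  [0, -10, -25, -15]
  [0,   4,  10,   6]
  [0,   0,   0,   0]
J_3(0) ⊕ J_1(0)

The characteristic polynomial is
  det(x·I − A) = x^4

Eigenvalues and multiplicities (the geometric multiplicity of λ is n − rank(A − λI), which equals the number of Jordan blocks for λ):
  λ = 0: algebraic multiplicity = 4, geometric multiplicity = 2

Determining the block sizes for each eigenvalue:
  λ = 0: with am = 4 and gm = 2, the partition is not yet determined (e.g. several partitions of 4 into 2 parts exist). Let N = A − (0)·I. Computing rank(N^1) = 2, rank(N^2) = 1, rank(N^3) = 0; the number of blocks of size ≥ j is rank(N^{j−1}) − rank(N^j), giving [2, 1, 1]. So we have 1 block(s) of size 3, 1 block(s) of size 1 → block sizes [3, 1]

Assembling the blocks gives a Jordan form
J =
  [0, 1, 0, 0]
  [0, 0, 1, 0]
  [0, 0, 0, 0]
  [0, 0, 0, 0]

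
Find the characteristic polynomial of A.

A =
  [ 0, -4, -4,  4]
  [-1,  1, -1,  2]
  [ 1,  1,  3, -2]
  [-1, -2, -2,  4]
x^4 - 8*x^3 + 24*x^2 - 32*x + 16

Expanding det(x·I − A) (e.g. by cofactor expansion or by noting that A is similar to its Jordan form J, which has the same characteristic polynomial as A) gives
  χ_A(x) = x^4 - 8*x^3 + 24*x^2 - 32*x + 16
which factors as (x - 2)^4. The eigenvalues (with algebraic multiplicities) are λ = 2 with multiplicity 4.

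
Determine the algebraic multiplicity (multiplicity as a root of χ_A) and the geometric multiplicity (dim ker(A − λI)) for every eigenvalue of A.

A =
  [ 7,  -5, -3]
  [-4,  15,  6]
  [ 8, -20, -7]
λ = 5: alg = 3, geom = 2

Step 1 — factor the characteristic polynomial to read off the algebraic multiplicities:
  χ_A(x) = (x - 5)^3

Step 2 — compute geometric multiplicities via the rank-nullity identity g(λ) = n − rank(A − λI):
  rank(A − (5)·I) = 1, so dim ker(A − (5)·I) = n − 1 = 2

Summary:
  λ = 5: algebraic multiplicity = 3, geometric multiplicity = 2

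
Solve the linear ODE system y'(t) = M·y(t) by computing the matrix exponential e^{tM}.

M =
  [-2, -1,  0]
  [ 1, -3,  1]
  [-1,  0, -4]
e^{tM} =
  [t*exp(-3*t) + exp(-3*t), -t^2*exp(-3*t)/2 - t*exp(-3*t), -t^2*exp(-3*t)/2]
  [t*exp(-3*t), -t^2*exp(-3*t)/2 + exp(-3*t), -t^2*exp(-3*t)/2 + t*exp(-3*t)]
  [-t*exp(-3*t), t^2*exp(-3*t)/2, t^2*exp(-3*t)/2 - t*exp(-3*t) + exp(-3*t)]

Strategy: write M = P · J · P⁻¹ where J is a Jordan canonical form, so e^{tM} = P · e^{tJ} · P⁻¹, and e^{tJ} can be computed block-by-block.

M has Jordan form
J =
  [-3,  1,  0]
  [ 0, -3,  1]
  [ 0,  0, -3]
(up to reordering of blocks).

Per-block formulas:
  For a 3×3 Jordan block J_3(-3): exp(t · J_3(-3)) = e^(-3t)·(I + t·N + (t^2/2)·N^2), where N is the 3×3 nilpotent shift.

After assembling e^{tJ} and conjugating by P, we get:

e^{tM} =
  [t*exp(-3*t) + exp(-3*t), -t^2*exp(-3*t)/2 - t*exp(-3*t), -t^2*exp(-3*t)/2]
  [t*exp(-3*t), -t^2*exp(-3*t)/2 + exp(-3*t), -t^2*exp(-3*t)/2 + t*exp(-3*t)]
  [-t*exp(-3*t), t^2*exp(-3*t)/2, t^2*exp(-3*t)/2 - t*exp(-3*t) + exp(-3*t)]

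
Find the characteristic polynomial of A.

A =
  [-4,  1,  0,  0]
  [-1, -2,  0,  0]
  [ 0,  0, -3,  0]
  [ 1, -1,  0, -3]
x^4 + 12*x^3 + 54*x^2 + 108*x + 81

Expanding det(x·I − A) (e.g. by cofactor expansion or by noting that A is similar to its Jordan form J, which has the same characteristic polynomial as A) gives
  χ_A(x) = x^4 + 12*x^3 + 54*x^2 + 108*x + 81
which factors as (x + 3)^4. The eigenvalues (with algebraic multiplicities) are λ = -3 with multiplicity 4.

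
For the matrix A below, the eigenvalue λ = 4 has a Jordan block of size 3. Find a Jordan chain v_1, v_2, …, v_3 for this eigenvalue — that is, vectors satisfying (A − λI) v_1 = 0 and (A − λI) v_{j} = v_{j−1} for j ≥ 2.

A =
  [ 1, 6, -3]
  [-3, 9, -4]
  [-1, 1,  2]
A Jordan chain for λ = 4 of length 3:
v_1 = (-6, -2, 2)ᵀ
v_2 = (-3, -3, -1)ᵀ
v_3 = (1, 0, 0)ᵀ

Let N = A − (4)·I. We want v_3 with N^3 v_3 = 0 but N^2 v_3 ≠ 0; then v_{j-1} := N · v_j for j = 3, …, 2.

Pick v_3 = (1, 0, 0)ᵀ.
Then v_2 = N · v_3 = (-3, -3, -1)ᵀ.
Then v_1 = N · v_2 = (-6, -2, 2)ᵀ.

Sanity check: (A − (4)·I) v_1 = (0, 0, 0)ᵀ = 0. ✓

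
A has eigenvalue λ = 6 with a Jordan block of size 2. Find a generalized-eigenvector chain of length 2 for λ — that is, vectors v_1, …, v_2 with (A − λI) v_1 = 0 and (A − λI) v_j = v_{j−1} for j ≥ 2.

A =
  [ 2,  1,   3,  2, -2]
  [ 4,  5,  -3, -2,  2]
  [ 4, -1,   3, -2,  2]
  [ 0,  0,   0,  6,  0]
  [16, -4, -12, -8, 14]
A Jordan chain for λ = 6 of length 2:
v_1 = (-4, 4, 4, 0, 16)ᵀ
v_2 = (1, 0, 0, 0, 0)ᵀ

Let N = A − (6)·I. We want v_2 with N^2 v_2 = 0 but N^1 v_2 ≠ 0; then v_{j-1} := N · v_j for j = 2, …, 2.

Pick v_2 = (1, 0, 0, 0, 0)ᵀ.
Then v_1 = N · v_2 = (-4, 4, 4, 0, 16)ᵀ.

Sanity check: (A − (6)·I) v_1 = (0, 0, 0, 0, 0)ᵀ = 0. ✓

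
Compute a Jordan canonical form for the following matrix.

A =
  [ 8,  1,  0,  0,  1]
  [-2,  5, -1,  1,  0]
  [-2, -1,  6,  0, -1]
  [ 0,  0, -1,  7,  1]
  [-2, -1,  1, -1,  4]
J_2(6) ⊕ J_2(6) ⊕ J_1(6)

The characteristic polynomial is
  det(x·I − A) = x^5 - 30*x^4 + 360*x^3 - 2160*x^2 + 6480*x - 7776 = (x - 6)^5

Eigenvalues and multiplicities (the geometric multiplicity of λ is n − rank(A − λI), which equals the number of Jordan blocks for λ):
  λ = 6: algebraic multiplicity = 5, geometric multiplicity = 3

Determining the block sizes for each eigenvalue:
  λ = 6: with am = 5 and gm = 3, the partition is not yet determined (e.g. several partitions of 5 into 3 parts exist). Let N = A − (6)·I. Computing rank(N^1) = 2, rank(N^2) = 0; the number of blocks of size ≥ j is rank(N^{j−1}) − rank(N^j), giving [3, 2]. So we have 2 block(s) of size 2, 1 block(s) of size 1 → block sizes [2, 2, 1]

Assembling the blocks gives a Jordan form
J =
  [6, 1, 0, 0, 0]
  [0, 6, 0, 0, 0]
  [0, 0, 6, 1, 0]
  [0, 0, 0, 6, 0]
  [0, 0, 0, 0, 6]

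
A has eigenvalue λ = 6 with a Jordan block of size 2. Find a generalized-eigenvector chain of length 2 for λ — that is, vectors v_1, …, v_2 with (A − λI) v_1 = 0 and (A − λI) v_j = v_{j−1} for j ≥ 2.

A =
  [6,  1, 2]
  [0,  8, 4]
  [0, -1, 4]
A Jordan chain for λ = 6 of length 2:
v_1 = (1, 2, -1)ᵀ
v_2 = (0, 1, 0)ᵀ

Let N = A − (6)·I. We want v_2 with N^2 v_2 = 0 but N^1 v_2 ≠ 0; then v_{j-1} := N · v_j for j = 2, …, 2.

Pick v_2 = (0, 1, 0)ᵀ.
Then v_1 = N · v_2 = (1, 2, -1)ᵀ.

Sanity check: (A − (6)·I) v_1 = (0, 0, 0)ᵀ = 0. ✓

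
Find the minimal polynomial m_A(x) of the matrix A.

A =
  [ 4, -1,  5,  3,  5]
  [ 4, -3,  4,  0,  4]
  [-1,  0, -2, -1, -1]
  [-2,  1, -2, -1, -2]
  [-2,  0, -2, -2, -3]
x^2 + 2*x + 1

The characteristic polynomial is χ_A(x) = (x + 1)^5, so the eigenvalues are known. The minimal polynomial is
  m_A(x) = Π_λ (x − λ)^{k_λ}
where k_λ is the size of the *largest* Jordan block for λ (equivalently, the smallest k with (A − λI)^k v = 0 for every generalised eigenvector v of λ).

  λ = -1: largest Jordan block has size 2, contributing (x + 1)^2

So m_A(x) = (x + 1)^2 = x^2 + 2*x + 1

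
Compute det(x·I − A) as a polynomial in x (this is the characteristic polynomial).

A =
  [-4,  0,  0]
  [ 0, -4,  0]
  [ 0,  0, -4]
x^3 + 12*x^2 + 48*x + 64

Expanding det(x·I − A) (e.g. by cofactor expansion or by noting that A is similar to its Jordan form J, which has the same characteristic polynomial as A) gives
  χ_A(x) = x^3 + 12*x^2 + 48*x + 64
which factors as (x + 4)^3. The eigenvalues (with algebraic multiplicities) are λ = -4 with multiplicity 3.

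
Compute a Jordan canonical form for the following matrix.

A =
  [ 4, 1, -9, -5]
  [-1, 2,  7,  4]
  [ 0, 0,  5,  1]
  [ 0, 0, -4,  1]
J_2(3) ⊕ J_2(3)

The characteristic polynomial is
  det(x·I − A) = x^4 - 12*x^3 + 54*x^2 - 108*x + 81 = (x - 3)^4

Eigenvalues and multiplicities (the geometric multiplicity of λ is n − rank(A − λI), which equals the number of Jordan blocks for λ):
  λ = 3: algebraic multiplicity = 4, geometric multiplicity = 2

Determining the block sizes for each eigenvalue:
  λ = 3: with am = 4 and gm = 2, the partition is not yet determined (e.g. several partitions of 4 into 2 parts exist). Let N = A − (3)·I. Computing rank(N^1) = 2, rank(N^2) = 0; the number of blocks of size ≥ j is rank(N^{j−1}) − rank(N^j), giving [2, 2]. So we have 2 block(s) of size 2 → block sizes [2, 2]

Assembling the blocks gives a Jordan form
J =
  [3, 1, 0, 0]
  [0, 3, 0, 0]
  [0, 0, 3, 1]
  [0, 0, 0, 3]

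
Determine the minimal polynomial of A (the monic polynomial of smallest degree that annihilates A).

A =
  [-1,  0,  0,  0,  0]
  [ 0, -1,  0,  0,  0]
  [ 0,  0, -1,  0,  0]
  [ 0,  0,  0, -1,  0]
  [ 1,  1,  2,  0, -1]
x^2 + 2*x + 1

The characteristic polynomial is χ_A(x) = (x + 1)^5, so the eigenvalues are known. The minimal polynomial is
  m_A(x) = Π_λ (x − λ)^{k_λ}
where k_λ is the size of the *largest* Jordan block for λ (equivalently, the smallest k with (A − λI)^k v = 0 for every generalised eigenvector v of λ).

  λ = -1: largest Jordan block has size 2, contributing (x + 1)^2

So m_A(x) = (x + 1)^2 = x^2 + 2*x + 1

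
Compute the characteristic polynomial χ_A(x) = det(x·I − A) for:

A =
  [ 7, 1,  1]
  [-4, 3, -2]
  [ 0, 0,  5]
x^3 - 15*x^2 + 75*x - 125

Expanding det(x·I − A) (e.g. by cofactor expansion or by noting that A is similar to its Jordan form J, which has the same characteristic polynomial as A) gives
  χ_A(x) = x^3 - 15*x^2 + 75*x - 125
which factors as (x - 5)^3. The eigenvalues (with algebraic multiplicities) are λ = 5 with multiplicity 3.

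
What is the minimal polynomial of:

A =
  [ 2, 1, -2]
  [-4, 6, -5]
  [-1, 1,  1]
x^3 - 9*x^2 + 27*x - 27

The characteristic polynomial is χ_A(x) = (x - 3)^3, so the eigenvalues are known. The minimal polynomial is
  m_A(x) = Π_λ (x − λ)^{k_λ}
where k_λ is the size of the *largest* Jordan block for λ (equivalently, the smallest k with (A − λI)^k v = 0 for every generalised eigenvector v of λ).

  λ = 3: largest Jordan block has size 3, contributing (x − 3)^3

So m_A(x) = (x - 3)^3 = x^3 - 9*x^2 + 27*x - 27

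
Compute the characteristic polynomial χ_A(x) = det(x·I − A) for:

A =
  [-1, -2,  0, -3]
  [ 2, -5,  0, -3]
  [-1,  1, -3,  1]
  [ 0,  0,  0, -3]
x^4 + 12*x^3 + 54*x^2 + 108*x + 81

Expanding det(x·I − A) (e.g. by cofactor expansion or by noting that A is similar to its Jordan form J, which has the same characteristic polynomial as A) gives
  χ_A(x) = x^4 + 12*x^3 + 54*x^2 + 108*x + 81
which factors as (x + 3)^4. The eigenvalues (with algebraic multiplicities) are λ = -3 with multiplicity 4.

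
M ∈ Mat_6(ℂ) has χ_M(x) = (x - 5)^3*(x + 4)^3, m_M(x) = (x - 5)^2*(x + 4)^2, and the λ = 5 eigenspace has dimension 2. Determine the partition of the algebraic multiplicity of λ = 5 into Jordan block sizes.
Block sizes for λ = 5: [2, 1]

Step 1 — from the characteristic polynomial, algebraic multiplicity of λ = 5 is 3. From dim ker(M − (5)·I) = 2, there are exactly 2 Jordan blocks for λ = 5.
Step 2 — from the minimal polynomial, the factor (x − 5)^2 tells us the largest block for λ = 5 has size 2.
Step 3 — with total size 3, 2 blocks, and largest block 2, the block sizes (in nonincreasing order) are [2, 1].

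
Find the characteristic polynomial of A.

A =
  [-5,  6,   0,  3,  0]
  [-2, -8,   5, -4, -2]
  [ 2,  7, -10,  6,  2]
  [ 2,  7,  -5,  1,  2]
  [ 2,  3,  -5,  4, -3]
x^5 + 25*x^4 + 250*x^3 + 1250*x^2 + 3125*x + 3125

Expanding det(x·I − A) (e.g. by cofactor expansion or by noting that A is similar to its Jordan form J, which has the same characteristic polynomial as A) gives
  χ_A(x) = x^5 + 25*x^4 + 250*x^3 + 1250*x^2 + 3125*x + 3125
which factors as (x + 5)^5. The eigenvalues (with algebraic multiplicities) are λ = -5 with multiplicity 5.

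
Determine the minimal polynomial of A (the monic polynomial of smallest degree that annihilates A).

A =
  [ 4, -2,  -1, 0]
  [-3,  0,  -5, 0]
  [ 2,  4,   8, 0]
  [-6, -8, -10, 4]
x^3 - 12*x^2 + 48*x - 64

The characteristic polynomial is χ_A(x) = (x - 4)^4, so the eigenvalues are known. The minimal polynomial is
  m_A(x) = Π_λ (x − λ)^{k_λ}
where k_λ is the size of the *largest* Jordan block for λ (equivalently, the smallest k with (A − λI)^k v = 0 for every generalised eigenvector v of λ).

  λ = 4: largest Jordan block has size 3, contributing (x − 4)^3

So m_A(x) = (x - 4)^3 = x^3 - 12*x^2 + 48*x - 64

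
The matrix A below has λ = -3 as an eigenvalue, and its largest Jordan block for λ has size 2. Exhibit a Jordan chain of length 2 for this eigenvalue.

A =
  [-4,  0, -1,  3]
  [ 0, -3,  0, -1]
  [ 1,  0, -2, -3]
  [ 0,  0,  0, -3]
A Jordan chain for λ = -3 of length 2:
v_1 = (-1, 0, 1, 0)ᵀ
v_2 = (1, 0, 0, 0)ᵀ

Let N = A − (-3)·I. We want v_2 with N^2 v_2 = 0 but N^1 v_2 ≠ 0; then v_{j-1} := N · v_j for j = 2, …, 2.

Pick v_2 = (1, 0, 0, 0)ᵀ.
Then v_1 = N · v_2 = (-1, 0, 1, 0)ᵀ.

Sanity check: (A − (-3)·I) v_1 = (0, 0, 0, 0)ᵀ = 0. ✓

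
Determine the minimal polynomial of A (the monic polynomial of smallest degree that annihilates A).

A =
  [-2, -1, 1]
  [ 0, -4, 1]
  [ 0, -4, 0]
x^3 + 6*x^2 + 12*x + 8

The characteristic polynomial is χ_A(x) = (x + 2)^3, so the eigenvalues are known. The minimal polynomial is
  m_A(x) = Π_λ (x − λ)^{k_λ}
where k_λ is the size of the *largest* Jordan block for λ (equivalently, the smallest k with (A − λI)^k v = 0 for every generalised eigenvector v of λ).

  λ = -2: largest Jordan block has size 3, contributing (x + 2)^3

So m_A(x) = (x + 2)^3 = x^3 + 6*x^2 + 12*x + 8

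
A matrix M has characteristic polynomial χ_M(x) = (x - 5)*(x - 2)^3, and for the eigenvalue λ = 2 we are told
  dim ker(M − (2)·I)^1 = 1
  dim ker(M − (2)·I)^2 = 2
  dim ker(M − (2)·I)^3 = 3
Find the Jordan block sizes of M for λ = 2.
Block sizes for λ = 2: [3]

From the dimensions of kernels of powers, the number of Jordan blocks of size at least j is d_j − d_{j−1} where d_j = dim ker(N^j) (with d_0 = 0). Computing the differences gives [1, 1, 1].
The number of blocks of size exactly k is (#blocks of size ≥ k) − (#blocks of size ≥ k + 1), so the partition is: 1 block(s) of size 3.
In nonincreasing order the block sizes are [3].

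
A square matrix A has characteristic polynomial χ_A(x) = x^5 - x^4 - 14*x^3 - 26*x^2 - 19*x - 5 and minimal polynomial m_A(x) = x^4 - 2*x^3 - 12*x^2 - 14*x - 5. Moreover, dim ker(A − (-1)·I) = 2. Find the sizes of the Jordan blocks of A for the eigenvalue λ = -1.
Block sizes for λ = -1: [3, 1]

Step 1 — from the characteristic polynomial, algebraic multiplicity of λ = -1 is 4. From dim ker(A − (-1)·I) = 2, there are exactly 2 Jordan blocks for λ = -1.
Step 2 — from the minimal polynomial, the factor (x + 1)^3 tells us the largest block for λ = -1 has size 3.
Step 3 — with total size 4, 2 blocks, and largest block 3, the block sizes (in nonincreasing order) are [3, 1].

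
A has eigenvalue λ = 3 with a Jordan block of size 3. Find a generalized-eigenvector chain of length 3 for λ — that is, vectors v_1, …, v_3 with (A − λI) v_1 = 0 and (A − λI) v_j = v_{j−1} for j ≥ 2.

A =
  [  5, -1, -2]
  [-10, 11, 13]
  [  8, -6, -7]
A Jordan chain for λ = 3 of length 3:
v_1 = (-2, 4, -4)ᵀ
v_2 = (2, -10, 8)ᵀ
v_3 = (1, 0, 0)ᵀ

Let N = A − (3)·I. We want v_3 with N^3 v_3 = 0 but N^2 v_3 ≠ 0; then v_{j-1} := N · v_j for j = 3, …, 2.

Pick v_3 = (1, 0, 0)ᵀ.
Then v_2 = N · v_3 = (2, -10, 8)ᵀ.
Then v_1 = N · v_2 = (-2, 4, -4)ᵀ.

Sanity check: (A − (3)·I) v_1 = (0, 0, 0)ᵀ = 0. ✓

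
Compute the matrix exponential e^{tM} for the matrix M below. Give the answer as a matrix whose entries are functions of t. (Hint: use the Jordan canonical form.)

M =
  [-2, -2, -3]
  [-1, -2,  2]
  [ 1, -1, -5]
e^{tM} =
  [t*exp(-3*t) + exp(-3*t), -t^2*exp(-3*t)/2 - 2*t*exp(-3*t), -t^2*exp(-3*t)/2 - 3*t*exp(-3*t)]
  [-t*exp(-3*t), t^2*exp(-3*t)/2 + t*exp(-3*t) + exp(-3*t), t^2*exp(-3*t)/2 + 2*t*exp(-3*t)]
  [t*exp(-3*t), -t^2*exp(-3*t)/2 - t*exp(-3*t), -t^2*exp(-3*t)/2 - 2*t*exp(-3*t) + exp(-3*t)]

Strategy: write M = P · J · P⁻¹ where J is a Jordan canonical form, so e^{tM} = P · e^{tJ} · P⁻¹, and e^{tJ} can be computed block-by-block.

M has Jordan form
J =
  [-3,  1,  0]
  [ 0, -3,  1]
  [ 0,  0, -3]
(up to reordering of blocks).

Per-block formulas:
  For a 3×3 Jordan block J_3(-3): exp(t · J_3(-3)) = e^(-3t)·(I + t·N + (t^2/2)·N^2), where N is the 3×3 nilpotent shift.

After assembling e^{tJ} and conjugating by P, we get:

e^{tM} =
  [t*exp(-3*t) + exp(-3*t), -t^2*exp(-3*t)/2 - 2*t*exp(-3*t), -t^2*exp(-3*t)/2 - 3*t*exp(-3*t)]
  [-t*exp(-3*t), t^2*exp(-3*t)/2 + t*exp(-3*t) + exp(-3*t), t^2*exp(-3*t)/2 + 2*t*exp(-3*t)]
  [t*exp(-3*t), -t^2*exp(-3*t)/2 - t*exp(-3*t), -t^2*exp(-3*t)/2 - 2*t*exp(-3*t) + exp(-3*t)]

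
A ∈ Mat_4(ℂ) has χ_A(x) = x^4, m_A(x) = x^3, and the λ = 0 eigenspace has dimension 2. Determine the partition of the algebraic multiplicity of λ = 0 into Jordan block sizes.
Block sizes for λ = 0: [3, 1]

Step 1 — from the characteristic polynomial, algebraic multiplicity of λ = 0 is 4. From dim ker(A − (0)·I) = 2, there are exactly 2 Jordan blocks for λ = 0.
Step 2 — from the minimal polynomial, the factor (x − 0)^3 tells us the largest block for λ = 0 has size 3.
Step 3 — with total size 4, 2 blocks, and largest block 3, the block sizes (in nonincreasing order) are [3, 1].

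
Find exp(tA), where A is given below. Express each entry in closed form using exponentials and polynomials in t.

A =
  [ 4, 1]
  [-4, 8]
e^{tA} =
  [-2*t*exp(6*t) + exp(6*t), t*exp(6*t)]
  [-4*t*exp(6*t), 2*t*exp(6*t) + exp(6*t)]

Strategy: write A = P · J · P⁻¹ where J is a Jordan canonical form, so e^{tA} = P · e^{tJ} · P⁻¹, and e^{tJ} can be computed block-by-block.

A has Jordan form
J =
  [6, 1]
  [0, 6]
(up to reordering of blocks).

Per-block formulas:
  For a 2×2 Jordan block J_2(6): exp(t · J_2(6)) = e^(6t)·(I + t·N), where N is the 2×2 nilpotent shift.

After assembling e^{tJ} and conjugating by P, we get:

e^{tA} =
  [-2*t*exp(6*t) + exp(6*t), t*exp(6*t)]
  [-4*t*exp(6*t), 2*t*exp(6*t) + exp(6*t)]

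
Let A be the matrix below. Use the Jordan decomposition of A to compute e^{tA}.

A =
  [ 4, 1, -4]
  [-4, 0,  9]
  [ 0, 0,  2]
e^{tA} =
  [2*t*exp(2*t) + exp(2*t), t*exp(2*t), t^2*exp(2*t)/2 - 4*t*exp(2*t)]
  [-4*t*exp(2*t), -2*t*exp(2*t) + exp(2*t), -t^2*exp(2*t) + 9*t*exp(2*t)]
  [0, 0, exp(2*t)]

Strategy: write A = P · J · P⁻¹ where J is a Jordan canonical form, so e^{tA} = P · e^{tJ} · P⁻¹, and e^{tJ} can be computed block-by-block.

A has Jordan form
J =
  [2, 1, 0]
  [0, 2, 1]
  [0, 0, 2]
(up to reordering of blocks).

Per-block formulas:
  For a 3×3 Jordan block J_3(2): exp(t · J_3(2)) = e^(2t)·(I + t·N + (t^2/2)·N^2), where N is the 3×3 nilpotent shift.

After assembling e^{tJ} and conjugating by P, we get:

e^{tA} =
  [2*t*exp(2*t) + exp(2*t), t*exp(2*t), t^2*exp(2*t)/2 - 4*t*exp(2*t)]
  [-4*t*exp(2*t), -2*t*exp(2*t) + exp(2*t), -t^2*exp(2*t) + 9*t*exp(2*t)]
  [0, 0, exp(2*t)]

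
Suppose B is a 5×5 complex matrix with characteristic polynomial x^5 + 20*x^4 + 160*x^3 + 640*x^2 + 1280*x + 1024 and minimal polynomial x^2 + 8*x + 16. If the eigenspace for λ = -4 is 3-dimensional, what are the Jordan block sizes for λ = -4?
Block sizes for λ = -4: [2, 2, 1]

Step 1 — from the characteristic polynomial, algebraic multiplicity of λ = -4 is 5. From dim ker(B − (-4)·I) = 3, there are exactly 3 Jordan blocks for λ = -4.
Step 2 — from the minimal polynomial, the factor (x + 4)^2 tells us the largest block for λ = -4 has size 2.
Step 3 — with total size 5, 3 blocks, and largest block 2, the block sizes (in nonincreasing order) are [2, 2, 1].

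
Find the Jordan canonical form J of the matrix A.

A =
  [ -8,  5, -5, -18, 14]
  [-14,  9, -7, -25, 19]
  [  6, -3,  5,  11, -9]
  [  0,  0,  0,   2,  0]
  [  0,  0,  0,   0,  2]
J_2(2) ⊕ J_2(2) ⊕ J_1(2)

The characteristic polynomial is
  det(x·I − A) = x^5 - 10*x^4 + 40*x^3 - 80*x^2 + 80*x - 32 = (x - 2)^5

Eigenvalues and multiplicities (the geometric multiplicity of λ is n − rank(A − λI), which equals the number of Jordan blocks for λ):
  λ = 2: algebraic multiplicity = 5, geometric multiplicity = 3

Determining the block sizes for each eigenvalue:
  λ = 2: with am = 5 and gm = 3, the partition is not yet determined (e.g. several partitions of 5 into 3 parts exist). Let N = A − (2)·I. Computing rank(N^1) = 2, rank(N^2) = 0; the number of blocks of size ≥ j is rank(N^{j−1}) − rank(N^j), giving [3, 2]. So we have 2 block(s) of size 2, 1 block(s) of size 1 → block sizes [2, 2, 1]

Assembling the blocks gives a Jordan form
J =
  [2, 1, 0, 0, 0]
  [0, 2, 0, 0, 0]
  [0, 0, 2, 1, 0]
  [0, 0, 0, 2, 0]
  [0, 0, 0, 0, 2]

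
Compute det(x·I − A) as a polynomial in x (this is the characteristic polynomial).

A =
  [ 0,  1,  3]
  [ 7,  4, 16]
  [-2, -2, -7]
x^3 + 3*x^2 + 3*x + 1

Expanding det(x·I − A) (e.g. by cofactor expansion or by noting that A is similar to its Jordan form J, which has the same characteristic polynomial as A) gives
  χ_A(x) = x^3 + 3*x^2 + 3*x + 1
which factors as (x + 1)^3. The eigenvalues (with algebraic multiplicities) are λ = -1 with multiplicity 3.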